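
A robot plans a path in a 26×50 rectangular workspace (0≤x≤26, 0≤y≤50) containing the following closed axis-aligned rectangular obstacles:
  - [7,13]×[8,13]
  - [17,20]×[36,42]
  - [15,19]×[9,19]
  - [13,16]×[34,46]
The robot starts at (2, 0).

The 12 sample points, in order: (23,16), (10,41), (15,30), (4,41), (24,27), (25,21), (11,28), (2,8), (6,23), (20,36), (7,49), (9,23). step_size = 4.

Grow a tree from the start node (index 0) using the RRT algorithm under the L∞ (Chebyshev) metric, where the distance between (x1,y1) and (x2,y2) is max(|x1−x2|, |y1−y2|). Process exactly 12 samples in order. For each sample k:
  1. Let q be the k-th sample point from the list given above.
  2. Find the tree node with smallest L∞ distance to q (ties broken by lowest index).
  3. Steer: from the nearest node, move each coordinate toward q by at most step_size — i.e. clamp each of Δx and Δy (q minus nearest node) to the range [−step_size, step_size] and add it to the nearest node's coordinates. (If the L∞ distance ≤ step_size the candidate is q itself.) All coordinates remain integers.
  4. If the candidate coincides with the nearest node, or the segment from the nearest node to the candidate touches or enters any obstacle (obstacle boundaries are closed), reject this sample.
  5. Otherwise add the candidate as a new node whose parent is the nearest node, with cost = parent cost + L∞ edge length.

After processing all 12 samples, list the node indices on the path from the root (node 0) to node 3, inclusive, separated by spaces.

1. q=(23,16) nearest=0 d=21 new=(6,4) → add node 1 parent=0 cost=4
2. q=(10,41) nearest=1 d=37 new=(10,8) → blocked by [7,13]×[8,13], reject
3. q=(15,30) nearest=1 d=26 new=(10,8) → blocked by [7,13]×[8,13], reject
4. q=(4,41) nearest=1 d=37 new=(4,8) → add node 2 parent=1 cost=8
5. q=(24,27) nearest=2 d=20 new=(8,12) → blocked by [7,13]×[8,13], reject
6. q=(25,21) nearest=1 d=19 new=(10,8) → blocked by [7,13]×[8,13], reject
7. q=(11,28) nearest=2 d=20 new=(8,12) → blocked by [7,13]×[8,13], reject
8. q=(2,8) nearest=2 d=2 new=(2,8) → add node 3 parent=2 cost=10
9. q=(6,23) nearest=2 d=15 new=(6,12) → add node 4 parent=2 cost=12
10. q=(20,36) nearest=4 d=24 new=(10,16) → blocked by [7,13]×[8,13], reject
11. q=(7,49) nearest=4 d=37 new=(7,16) → add node 5 parent=4 cost=16
12. q=(9,23) nearest=5 d=7 new=(9,20) → add node 6 parent=5 cost=20

Path: 0 1 2 3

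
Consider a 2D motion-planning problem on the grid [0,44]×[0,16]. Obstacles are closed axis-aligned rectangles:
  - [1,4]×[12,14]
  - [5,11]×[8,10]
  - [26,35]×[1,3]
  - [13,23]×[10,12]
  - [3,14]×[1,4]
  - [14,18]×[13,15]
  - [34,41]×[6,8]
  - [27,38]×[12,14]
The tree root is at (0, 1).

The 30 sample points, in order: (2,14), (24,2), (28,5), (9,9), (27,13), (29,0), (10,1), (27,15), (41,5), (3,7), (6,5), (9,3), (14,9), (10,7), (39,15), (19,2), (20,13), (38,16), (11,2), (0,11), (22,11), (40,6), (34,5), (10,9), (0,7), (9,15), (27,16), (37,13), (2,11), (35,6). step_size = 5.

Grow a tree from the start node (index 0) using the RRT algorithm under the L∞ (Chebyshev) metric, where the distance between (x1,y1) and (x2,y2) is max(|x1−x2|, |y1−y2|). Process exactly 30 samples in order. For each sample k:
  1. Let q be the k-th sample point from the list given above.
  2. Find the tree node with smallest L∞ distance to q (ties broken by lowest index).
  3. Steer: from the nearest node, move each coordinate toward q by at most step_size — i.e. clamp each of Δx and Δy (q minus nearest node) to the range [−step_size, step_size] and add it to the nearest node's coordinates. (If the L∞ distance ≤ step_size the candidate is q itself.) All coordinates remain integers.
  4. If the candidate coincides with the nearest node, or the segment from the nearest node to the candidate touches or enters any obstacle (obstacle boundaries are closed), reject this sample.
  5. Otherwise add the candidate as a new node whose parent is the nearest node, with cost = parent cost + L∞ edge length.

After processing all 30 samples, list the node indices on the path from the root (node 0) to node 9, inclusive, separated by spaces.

1. q=(2,14) nearest=0 d=13 new=(2,6) → add node 1 parent=0 cost=5
2. q=(24,2) nearest=1 d=22 new=(7,2) → blocked by [3,14]×[1,4], reject
3. q=(28,5) nearest=1 d=26 new=(7,5) → add node 2 parent=1 cost=10
4. q=(9,9) nearest=2 d=4 new=(9,9) → blocked by [5,11]×[8,10], reject
5. q=(27,13) nearest=2 d=20 new=(12,10) → blocked by [5,11]×[8,10], reject
6. q=(29,0) nearest=2 d=22 new=(12,0) → blocked by [3,14]×[1,4], reject
7. q=(10,1) nearest=2 d=4 new=(10,1) → blocked by [3,14]×[1,4], reject
8. q=(27,15) nearest=2 d=20 new=(12,10) → blocked by [5,11]×[8,10], reject
9. q=(41,5) nearest=2 d=34 new=(12,5) → add node 3 parent=2 cost=15
10. q=(3,7) nearest=1 d=1 new=(3,7) → add node 4 parent=1 cost=6
11. q=(6,5) nearest=2 d=1 new=(6,5) → add node 5 parent=2 cost=11
12. q=(9,3) nearest=2 d=2 new=(9,3) → blocked by [3,14]×[1,4], reject
13. q=(14,9) nearest=3 d=4 new=(14,9) → add node 6 parent=3 cost=19
14. q=(10,7) nearest=3 d=2 new=(10,7) → add node 7 parent=3 cost=17
15. q=(39,15) nearest=6 d=25 new=(19,14) → blocked by [13,23]×[10,12], reject
16. q=(19,2) nearest=3 d=7 new=(17,2) → blocked by [3,14]×[1,4], reject
17. q=(20,13) nearest=6 d=6 new=(19,13) → blocked by [13,23]×[10,12], reject
18. q=(38,16) nearest=6 d=24 new=(19,14) → blocked by [13,23]×[10,12], reject
19. q=(11,2) nearest=3 d=3 new=(11,2) → blocked by [3,14]×[1,4], reject
20. q=(0,11) nearest=4 d=4 new=(0,11) → add node 8 parent=4 cost=10
21. q=(22,11) nearest=6 d=8 new=(19,11) → blocked by [13,23]×[10,12], reject
22. q=(40,6) nearest=6 d=26 new=(19,6) → add node 9 parent=6 cost=24
23. q=(34,5) nearest=9 d=15 new=(24,5) → add node 10 parent=9 cost=29
24. q=(10,9) nearest=7 d=2 new=(10,9) → blocked by [5,11]×[8,10], reject
25. q=(0,7) nearest=1 d=2 new=(0,7) → add node 11 parent=1 cost=7
26. q=(9,15) nearest=6 d=6 new=(9,14) → blocked by [13,23]×[10,12], reject
27. q=(27,16) nearest=9 d=10 new=(24,11) → blocked by [13,23]×[10,12], reject
28. q=(37,13) nearest=10 d=13 new=(29,10) → add node 12 parent=10 cost=34
29. q=(2,11) nearest=8 d=2 new=(2,11) → add node 13 parent=8 cost=12
30. q=(35,6) nearest=12 d=6 new=(34,6) → blocked by [34,41]×[6,8], reject

Path: 0 1 2 3 6 9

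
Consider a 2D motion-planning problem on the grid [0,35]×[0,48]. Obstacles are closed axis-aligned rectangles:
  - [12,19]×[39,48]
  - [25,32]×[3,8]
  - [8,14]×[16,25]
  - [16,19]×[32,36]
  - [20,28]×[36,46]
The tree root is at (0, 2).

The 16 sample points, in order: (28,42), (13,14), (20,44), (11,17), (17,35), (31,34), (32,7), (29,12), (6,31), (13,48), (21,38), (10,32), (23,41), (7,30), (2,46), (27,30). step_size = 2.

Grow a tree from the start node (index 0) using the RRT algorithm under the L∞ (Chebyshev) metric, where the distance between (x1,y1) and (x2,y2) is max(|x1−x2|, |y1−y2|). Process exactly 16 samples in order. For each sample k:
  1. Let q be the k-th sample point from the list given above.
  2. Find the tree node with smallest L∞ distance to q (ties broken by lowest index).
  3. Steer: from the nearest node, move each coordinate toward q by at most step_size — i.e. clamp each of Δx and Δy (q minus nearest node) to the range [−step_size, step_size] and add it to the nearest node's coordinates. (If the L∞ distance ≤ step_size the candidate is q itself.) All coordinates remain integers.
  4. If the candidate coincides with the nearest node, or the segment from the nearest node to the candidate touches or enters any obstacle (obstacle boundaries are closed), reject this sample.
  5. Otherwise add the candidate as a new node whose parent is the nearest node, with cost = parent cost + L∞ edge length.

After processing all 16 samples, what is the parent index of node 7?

1. q=(28,42) nearest=0 d=40 new=(2,4) → add node 1 parent=0 cost=2
2. q=(13,14) nearest=1 d=11 new=(4,6) → add node 2 parent=1 cost=4
3. q=(20,44) nearest=2 d=38 new=(6,8) → add node 3 parent=2 cost=6
4. q=(11,17) nearest=3 d=9 new=(8,10) → add node 4 parent=3 cost=8
5. q=(17,35) nearest=4 d=25 new=(10,12) → add node 5 parent=4 cost=10
6. q=(31,34) nearest=5 d=22 new=(12,14) → add node 6 parent=5 cost=12
7. q=(32,7) nearest=6 d=20 new=(14,12) → add node 7 parent=6 cost=14
8. q=(29,12) nearest=7 d=15 new=(16,12) → add node 8 parent=7 cost=16
9. q=(6,31) nearest=6 d=17 new=(10,16) → blocked by [8,14]×[16,25], reject
10. q=(13,48) nearest=6 d=34 new=(13,16) → blocked by [8,14]×[16,25], reject
11. q=(21,38) nearest=6 d=24 new=(14,16) → blocked by [8,14]×[16,25], reject
12. q=(10,32) nearest=6 d=18 new=(10,16) → blocked by [8,14]×[16,25], reject
13. q=(23,41) nearest=6 d=27 new=(14,16) → blocked by [8,14]×[16,25], reject
14. q=(7,30) nearest=6 d=16 new=(10,16) → blocked by [8,14]×[16,25], reject
15. q=(2,46) nearest=6 d=32 new=(10,16) → blocked by [8,14]×[16,25], reject
16. q=(27,30) nearest=6 d=16 new=(14,16) → blocked by [8,14]×[16,25], reject

Parent of node 7: 6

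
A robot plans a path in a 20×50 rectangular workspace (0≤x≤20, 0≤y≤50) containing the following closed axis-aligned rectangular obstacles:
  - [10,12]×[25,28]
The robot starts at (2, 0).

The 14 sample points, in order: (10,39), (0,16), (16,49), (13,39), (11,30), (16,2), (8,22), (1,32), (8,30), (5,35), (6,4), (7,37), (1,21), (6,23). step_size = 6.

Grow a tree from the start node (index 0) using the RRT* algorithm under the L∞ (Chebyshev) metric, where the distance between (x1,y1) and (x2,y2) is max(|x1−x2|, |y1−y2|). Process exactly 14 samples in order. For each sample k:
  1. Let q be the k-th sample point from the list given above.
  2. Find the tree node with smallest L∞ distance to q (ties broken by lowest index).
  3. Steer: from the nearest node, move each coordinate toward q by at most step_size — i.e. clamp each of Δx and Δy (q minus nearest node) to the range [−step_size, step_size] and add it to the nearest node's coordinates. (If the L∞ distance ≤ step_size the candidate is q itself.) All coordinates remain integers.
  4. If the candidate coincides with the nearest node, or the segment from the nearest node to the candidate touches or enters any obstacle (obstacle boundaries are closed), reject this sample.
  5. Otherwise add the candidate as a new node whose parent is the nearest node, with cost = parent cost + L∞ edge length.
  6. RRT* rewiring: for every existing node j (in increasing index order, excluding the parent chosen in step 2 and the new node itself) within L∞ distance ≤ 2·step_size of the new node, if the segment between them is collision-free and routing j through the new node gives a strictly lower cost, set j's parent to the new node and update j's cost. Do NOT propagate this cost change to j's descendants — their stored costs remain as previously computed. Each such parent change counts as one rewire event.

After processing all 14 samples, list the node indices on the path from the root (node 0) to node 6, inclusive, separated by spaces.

Path: 0 1 2 3 6

1. q=(10,39) nearest=0 d=39 new=(8,6) → add node 1 parent=0 cost=6
2. q=(0,16) nearest=1 d=10 new=(2,12) → add node 2 parent=1 cost=12
3. q=(16,49) nearest=2 d=37 new=(8,18) → add node 3 parent=2 cost=18
4. q=(13,39) nearest=3 d=21 new=(13,24) → add node 4 parent=3 cost=24
5. q=(11,30) nearest=4 d=6 new=(11,30) → blocked by [10,12]×[25,28], reject
6. q=(16,2) nearest=1 d=8 new=(14,2) → add node 5 parent=1 cost=12
7. q=(8,22) nearest=3 d=4 new=(8,22) → add node 6 parent=3 cost=22
8. q=(1,32) nearest=6 d=10 new=(2,28) → add node 7 parent=6 cost=28
9. q=(8,30) nearest=4 d=6 new=(8,30) → blocked by [10,12]×[25,28], reject
10. q=(5,35) nearest=7 d=7 new=(5,34) → add node 8 parent=7 cost=34
11. q=(6,4) nearest=1 d=2 new=(6,4) → add node 9 parent=1 cost=8
12. q=(7,37) nearest=8 d=3 new=(7,37) → add node 10 parent=8 cost=37
13. q=(1,21) nearest=3 d=7 new=(2,21) → add node 11 parent=3 cost=24
14. q=(6,23) nearest=6 d=2 new=(6,23) → add node 12 parent=6 cost=24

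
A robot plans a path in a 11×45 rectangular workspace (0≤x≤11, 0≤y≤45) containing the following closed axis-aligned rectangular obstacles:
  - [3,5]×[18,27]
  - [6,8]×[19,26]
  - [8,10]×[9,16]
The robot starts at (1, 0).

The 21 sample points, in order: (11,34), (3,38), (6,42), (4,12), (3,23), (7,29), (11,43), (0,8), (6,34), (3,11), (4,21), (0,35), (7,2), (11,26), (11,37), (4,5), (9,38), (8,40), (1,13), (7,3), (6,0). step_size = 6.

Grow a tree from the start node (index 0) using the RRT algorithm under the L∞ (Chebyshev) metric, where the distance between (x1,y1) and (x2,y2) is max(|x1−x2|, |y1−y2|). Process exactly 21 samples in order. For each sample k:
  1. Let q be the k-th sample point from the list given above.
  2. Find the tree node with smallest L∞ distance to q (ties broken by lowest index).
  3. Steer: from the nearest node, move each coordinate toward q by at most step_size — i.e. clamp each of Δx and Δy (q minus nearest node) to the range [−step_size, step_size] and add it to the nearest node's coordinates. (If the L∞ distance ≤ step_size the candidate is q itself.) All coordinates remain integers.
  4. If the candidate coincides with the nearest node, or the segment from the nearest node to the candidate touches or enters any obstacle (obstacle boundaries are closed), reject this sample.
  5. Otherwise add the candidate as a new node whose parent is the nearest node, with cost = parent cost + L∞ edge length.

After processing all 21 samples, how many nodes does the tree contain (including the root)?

Node count: 12

1. q=(11,34) nearest=0 d=34 new=(7,6) → add node 1 parent=0 cost=6
2. q=(3,38) nearest=1 d=32 new=(3,12) → add node 2 parent=1 cost=12
3. q=(6,42) nearest=2 d=30 new=(6,18) → add node 3 parent=2 cost=18
4. q=(4,12) nearest=2 d=1 new=(4,12) → add node 4 parent=2 cost=13
5. q=(3,23) nearest=3 d=5 new=(3,23) → blocked by [3,5]×[18,27], reject
6. q=(7,29) nearest=3 d=11 new=(7,24) → blocked by [6,8]×[19,26], reject
7. q=(11,43) nearest=3 d=25 new=(11,24) → blocked by [6,8]×[19,26], reject
8. q=(0,8) nearest=2 d=4 new=(0,8) → add node 5 parent=2 cost=16
9. q=(6,34) nearest=3 d=16 new=(6,24) → blocked by [6,8]×[19,26], reject
10. q=(3,11) nearest=2 d=1 new=(3,11) → add node 6 parent=2 cost=13
11. q=(4,21) nearest=3 d=3 new=(4,21) → blocked by [3,5]×[18,27], reject
12. q=(0,35) nearest=3 d=17 new=(0,24) → blocked by [3,5]×[18,27], reject
13. q=(7,2) nearest=1 d=4 new=(7,2) → add node 7 parent=1 cost=10
14. q=(11,26) nearest=3 d=8 new=(11,24) → blocked by [6,8]×[19,26], reject
15. q=(11,37) nearest=3 d=19 new=(11,24) → blocked by [6,8]×[19,26], reject
16. q=(4,5) nearest=1 d=3 new=(4,5) → add node 8 parent=1 cost=9
17. q=(9,38) nearest=3 d=20 new=(9,24) → blocked by [6,8]×[19,26], reject
18. q=(8,40) nearest=3 d=22 new=(8,24) → blocked by [6,8]×[19,26], reject
19. q=(1,13) nearest=2 d=2 new=(1,13) → add node 9 parent=2 cost=14
20. q=(7,3) nearest=7 d=1 new=(7,3) → add node 10 parent=7 cost=11
21. q=(6,0) nearest=7 d=2 new=(6,0) → add node 11 parent=7 cost=12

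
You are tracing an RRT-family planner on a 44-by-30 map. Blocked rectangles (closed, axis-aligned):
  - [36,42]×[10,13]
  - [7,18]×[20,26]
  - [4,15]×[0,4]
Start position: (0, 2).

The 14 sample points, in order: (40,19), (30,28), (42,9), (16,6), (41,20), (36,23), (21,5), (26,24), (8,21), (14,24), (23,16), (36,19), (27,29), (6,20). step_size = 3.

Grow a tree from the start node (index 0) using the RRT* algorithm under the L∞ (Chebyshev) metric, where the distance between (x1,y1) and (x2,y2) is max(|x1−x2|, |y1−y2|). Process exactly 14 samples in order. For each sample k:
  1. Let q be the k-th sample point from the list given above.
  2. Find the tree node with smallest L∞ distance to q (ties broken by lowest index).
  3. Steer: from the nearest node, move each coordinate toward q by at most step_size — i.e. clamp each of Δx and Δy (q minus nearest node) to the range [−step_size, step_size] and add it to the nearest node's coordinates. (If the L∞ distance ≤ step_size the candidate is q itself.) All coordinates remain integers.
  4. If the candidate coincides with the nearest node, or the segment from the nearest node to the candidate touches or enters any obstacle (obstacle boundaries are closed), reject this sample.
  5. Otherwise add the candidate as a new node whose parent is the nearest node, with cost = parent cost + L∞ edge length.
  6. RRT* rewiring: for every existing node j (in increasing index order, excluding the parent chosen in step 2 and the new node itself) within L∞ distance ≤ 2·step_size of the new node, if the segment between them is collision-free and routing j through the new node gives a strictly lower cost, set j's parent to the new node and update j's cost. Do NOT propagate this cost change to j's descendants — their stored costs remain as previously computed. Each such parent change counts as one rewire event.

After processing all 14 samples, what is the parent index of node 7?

1. q=(40,19) nearest=0 d=40 new=(3,5) → add node 1 parent=0 cost=3
2. q=(30,28) nearest=1 d=27 new=(6,8) → add node 2 parent=1 cost=6
3. q=(42,9) nearest=2 d=36 new=(9,9) → add node 3 parent=2 cost=9
4. q=(16,6) nearest=3 d=7 new=(12,6) → add node 4 parent=3 cost=12
5. q=(41,20) nearest=4 d=29 new=(15,9) → add node 5 parent=4 cost=15
6. q=(36,23) nearest=5 d=21 new=(18,12) → add node 6 parent=5 cost=18
7. q=(21,5) nearest=5 d=6 new=(18,6) → add node 7 parent=5 cost=18
8. q=(26,24) nearest=6 d=12 new=(21,15) → add node 8 parent=6 cost=21
9. q=(8,21) nearest=6 d=10 new=(15,15) → add node 9 parent=6 cost=21
10. q=(14,24) nearest=8 d=9 new=(18,18) → add node 10 parent=8 cost=24
11. q=(23,16) nearest=8 d=2 new=(23,16) → add node 11 parent=8 cost=23
12. q=(36,19) nearest=11 d=13 new=(26,19) → add node 12 parent=11 cost=26
13. q=(27,29) nearest=12 d=10 new=(27,22) → add node 13 parent=12 cost=29
14. q=(6,20) nearest=9 d=9 new=(12,18) → add node 14 parent=9 cost=24

Parent of node 7: 5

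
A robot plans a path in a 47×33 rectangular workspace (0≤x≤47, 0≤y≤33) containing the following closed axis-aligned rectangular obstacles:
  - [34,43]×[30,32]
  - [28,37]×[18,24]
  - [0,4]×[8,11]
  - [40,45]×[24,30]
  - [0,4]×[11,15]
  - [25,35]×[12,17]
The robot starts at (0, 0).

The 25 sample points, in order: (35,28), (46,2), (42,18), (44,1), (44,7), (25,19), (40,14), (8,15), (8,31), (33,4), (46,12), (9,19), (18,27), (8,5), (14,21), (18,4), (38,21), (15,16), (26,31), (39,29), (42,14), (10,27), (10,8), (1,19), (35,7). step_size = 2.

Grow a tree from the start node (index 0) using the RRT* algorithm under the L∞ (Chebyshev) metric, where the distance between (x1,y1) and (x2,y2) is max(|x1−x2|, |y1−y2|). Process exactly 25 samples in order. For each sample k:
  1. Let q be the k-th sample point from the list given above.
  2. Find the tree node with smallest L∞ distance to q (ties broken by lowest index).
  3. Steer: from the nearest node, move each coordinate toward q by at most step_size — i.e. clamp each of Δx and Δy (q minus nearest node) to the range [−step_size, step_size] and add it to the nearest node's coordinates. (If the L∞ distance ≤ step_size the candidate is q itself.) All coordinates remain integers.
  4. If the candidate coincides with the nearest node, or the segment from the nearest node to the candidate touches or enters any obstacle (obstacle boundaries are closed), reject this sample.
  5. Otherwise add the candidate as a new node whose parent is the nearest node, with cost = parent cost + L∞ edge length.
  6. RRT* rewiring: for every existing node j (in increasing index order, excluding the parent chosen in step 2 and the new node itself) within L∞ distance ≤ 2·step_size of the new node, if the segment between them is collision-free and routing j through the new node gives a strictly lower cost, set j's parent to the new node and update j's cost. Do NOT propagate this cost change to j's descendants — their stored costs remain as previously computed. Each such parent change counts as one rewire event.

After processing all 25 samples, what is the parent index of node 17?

Parent of node 17: 11

1. q=(35,28) nearest=0 d=35 new=(2,2) → add node 1 parent=0 cost=2
2. q=(46,2) nearest=1 d=44 new=(4,2) → add node 2 parent=1 cost=4
3. q=(42,18) nearest=2 d=38 new=(6,4) → add node 3 parent=2 cost=6
4. q=(44,1) nearest=3 d=38 new=(8,2) → add node 4 parent=3 cost=8
5. q=(44,7) nearest=4 d=36 new=(10,4) → add node 5 parent=4 cost=10
6. q=(25,19) nearest=5 d=15 new=(12,6) → add node 6 parent=5 cost=12
7. q=(40,14) nearest=6 d=28 new=(14,8) → add node 7 parent=6 cost=14
8. q=(8,15) nearest=7 d=7 new=(12,10) → add node 8 parent=7 cost=16
9. q=(8,31) nearest=8 d=21 new=(10,12) → add node 9 parent=8 cost=18
10. q=(33,4) nearest=7 d=19 new=(16,6) → add node 10 parent=7 cost=16
11. q=(46,12) nearest=10 d=30 new=(18,8) → add node 11 parent=10 cost=18
12. q=(9,19) nearest=9 d=7 new=(9,14) → add node 12 parent=9 cost=20
13. q=(18,27) nearest=12 d=13 new=(11,16) → add node 13 parent=12 cost=22
14. q=(8,5) nearest=3 d=2 new=(8,5) → add node 14 parent=3 cost=8
15. q=(14,21) nearest=13 d=5 new=(13,18) → add node 15 parent=13 cost=24
16. q=(18,4) nearest=10 d=2 new=(18,4) → add node 16 parent=10 cost=18
17. q=(38,21) nearest=11 d=20 new=(20,10) → add node 17 parent=11 cost=20
18. q=(15,16) nearest=15 d=2 new=(15,16) → add node 18 parent=15 cost=26
19. q=(26,31) nearest=15 d=13 new=(15,20) → add node 19 parent=15 cost=26
20. q=(39,29) nearest=17 d=19 new=(22,12) → add node 20 parent=17 cost=22
21. q=(42,14) nearest=20 d=20 new=(24,14) → add node 21 parent=20 cost=24
22. q=(10,27) nearest=19 d=7 new=(13,22) → add node 22 parent=19 cost=28
23. q=(10,8) nearest=6 d=2 new=(10,8) → add node 23 parent=6 cost=14
24. q=(1,19) nearest=12 d=8 new=(7,16) → add node 24 parent=12 cost=22
25. q=(35,7) nearest=21 d=11 new=(26,12) → blocked by [25,35]×[12,17], reject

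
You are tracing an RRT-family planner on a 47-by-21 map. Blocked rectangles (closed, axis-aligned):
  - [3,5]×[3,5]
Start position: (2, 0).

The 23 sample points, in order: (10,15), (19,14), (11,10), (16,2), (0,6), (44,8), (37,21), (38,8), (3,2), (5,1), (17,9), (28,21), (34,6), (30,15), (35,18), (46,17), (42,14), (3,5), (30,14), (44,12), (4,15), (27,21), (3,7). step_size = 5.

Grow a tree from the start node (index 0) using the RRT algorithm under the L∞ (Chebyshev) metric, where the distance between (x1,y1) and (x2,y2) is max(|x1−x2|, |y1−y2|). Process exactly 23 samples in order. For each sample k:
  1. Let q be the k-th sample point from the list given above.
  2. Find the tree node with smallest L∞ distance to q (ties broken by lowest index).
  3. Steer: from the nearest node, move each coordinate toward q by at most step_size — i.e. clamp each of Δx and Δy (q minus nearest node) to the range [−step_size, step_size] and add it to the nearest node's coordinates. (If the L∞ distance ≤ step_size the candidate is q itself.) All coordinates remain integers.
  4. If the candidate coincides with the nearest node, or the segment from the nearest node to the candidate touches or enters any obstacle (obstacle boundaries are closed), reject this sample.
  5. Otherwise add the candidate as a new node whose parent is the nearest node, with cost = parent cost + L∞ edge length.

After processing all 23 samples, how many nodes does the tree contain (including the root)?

1. q=(10,15) nearest=0 d=15 new=(7,5) → blocked by [3,5]×[3,5], reject
2. q=(19,14) nearest=0 d=17 new=(7,5) → blocked by [3,5]×[3,5], reject
3. q=(11,10) nearest=0 d=10 new=(7,5) → blocked by [3,5]×[3,5], reject
4. q=(16,2) nearest=0 d=14 new=(7,2) → add node 1 parent=0 cost=5
5. q=(0,6) nearest=0 d=6 new=(0,5) → add node 2 parent=0 cost=5
6. q=(44,8) nearest=1 d=37 new=(12,7) → add node 3 parent=1 cost=10
7. q=(37,21) nearest=3 d=25 new=(17,12) → add node 4 parent=3 cost=15
8. q=(38,8) nearest=4 d=21 new=(22,8) → add node 5 parent=4 cost=20
9. q=(3,2) nearest=0 d=2 new=(3,2) → add node 6 parent=0 cost=2
10. q=(5,1) nearest=1 d=2 new=(5,1) → add node 7 parent=1 cost=7
11. q=(17,9) nearest=4 d=3 new=(17,9) → add node 8 parent=4 cost=18
12. q=(28,21) nearest=4 d=11 new=(22,17) → add node 9 parent=4 cost=20
13. q=(34,6) nearest=5 d=12 new=(27,6) → add node 10 parent=5 cost=25
14. q=(30,15) nearest=5 d=8 new=(27,13) → add node 11 parent=5 cost=25
15. q=(35,18) nearest=11 d=8 new=(32,18) → add node 12 parent=11 cost=30
16. q=(46,17) nearest=12 d=14 new=(37,17) → add node 13 parent=12 cost=35
17. q=(42,14) nearest=13 d=5 new=(42,14) → add node 14 parent=13 cost=40
18. q=(3,5) nearest=2 d=3 new=(3,5) → blocked by [3,5]×[3,5], reject
19. q=(30,14) nearest=11 d=3 new=(30,14) → add node 15 parent=11 cost=28
20. q=(44,12) nearest=14 d=2 new=(44,12) → add node 16 parent=14 cost=42
21. q=(4,15) nearest=3 d=8 new=(7,12) → add node 17 parent=3 cost=15
22. q=(27,21) nearest=9 d=5 new=(27,21) → add node 18 parent=9 cost=25
23. q=(3,7) nearest=2 d=3 new=(3,7) → add node 19 parent=2 cost=8

Node count: 20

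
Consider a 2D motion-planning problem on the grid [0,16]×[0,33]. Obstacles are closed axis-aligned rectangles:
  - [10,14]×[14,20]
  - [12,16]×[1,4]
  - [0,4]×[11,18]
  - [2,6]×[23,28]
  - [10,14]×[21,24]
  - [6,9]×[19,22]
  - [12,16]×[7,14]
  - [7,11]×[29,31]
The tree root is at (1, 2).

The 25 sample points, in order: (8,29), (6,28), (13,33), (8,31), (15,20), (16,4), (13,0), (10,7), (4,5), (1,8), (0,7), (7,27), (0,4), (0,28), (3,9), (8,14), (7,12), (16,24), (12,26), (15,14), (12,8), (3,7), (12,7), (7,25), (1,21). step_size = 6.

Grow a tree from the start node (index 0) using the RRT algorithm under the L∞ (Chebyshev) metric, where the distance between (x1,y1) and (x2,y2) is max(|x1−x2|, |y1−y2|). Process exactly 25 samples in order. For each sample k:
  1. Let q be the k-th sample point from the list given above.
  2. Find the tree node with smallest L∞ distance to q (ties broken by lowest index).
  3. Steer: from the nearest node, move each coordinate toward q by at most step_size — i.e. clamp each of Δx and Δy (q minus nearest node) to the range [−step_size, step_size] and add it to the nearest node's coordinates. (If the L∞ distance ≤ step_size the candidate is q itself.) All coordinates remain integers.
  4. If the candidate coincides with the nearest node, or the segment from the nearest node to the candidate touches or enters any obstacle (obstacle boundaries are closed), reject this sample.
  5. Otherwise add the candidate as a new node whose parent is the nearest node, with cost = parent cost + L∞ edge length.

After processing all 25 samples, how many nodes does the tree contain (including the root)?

Node count: 12

1. q=(8,29) nearest=0 d=27 new=(7,8) → add node 1 parent=0 cost=6
2. q=(6,28) nearest=1 d=20 new=(6,14) → add node 2 parent=1 cost=12
3. q=(13,33) nearest=2 d=19 new=(12,20) → blocked by [10,14]×[14,20], reject
4. q=(8,31) nearest=2 d=17 new=(8,20) → blocked by [6,9]×[19,22], reject
5. q=(15,20) nearest=2 d=9 new=(12,20) → blocked by [10,14]×[14,20], reject
6. q=(16,4) nearest=1 d=9 new=(13,4) → blocked by [12,16]×[1,4], reject
7. q=(13,0) nearest=1 d=8 new=(13,2) → blocked by [12,16]×[1,4], reject
8. q=(10,7) nearest=1 d=3 new=(10,7) → add node 3 parent=1 cost=9
9. q=(4,5) nearest=0 d=3 new=(4,5) → add node 4 parent=0 cost=3
10. q=(1,8) nearest=4 d=3 new=(1,8) → add node 5 parent=4 cost=6
11. q=(0,7) nearest=5 d=1 new=(0,7) → add node 6 parent=5 cost=7
12. q=(7,27) nearest=2 d=13 new=(7,20) → blocked by [6,9]×[19,22], reject
13. q=(0,4) nearest=0 d=2 new=(0,4) → add node 7 parent=0 cost=2
14. q=(0,28) nearest=2 d=14 new=(0,20) → blocked by [0,4]×[11,18], reject
15. q=(3,9) nearest=5 d=2 new=(3,9) → add node 8 parent=5 cost=8
16. q=(8,14) nearest=2 d=2 new=(8,14) → add node 9 parent=2 cost=14
17. q=(7,12) nearest=2 d=2 new=(7,12) → add node 10 parent=2 cost=14
18. q=(16,24) nearest=2 d=10 new=(12,20) → blocked by [10,14]×[14,20], reject
19. q=(12,26) nearest=2 d=12 new=(12,20) → blocked by [10,14]×[14,20], reject
20. q=(15,14) nearest=3 d=7 new=(15,13) → blocked by [12,16]×[7,14], reject
21. q=(12,8) nearest=3 d=2 new=(12,8) → blocked by [12,16]×[7,14], reject
22. q=(3,7) nearest=4 d=2 new=(3,7) → add node 11 parent=4 cost=5
23. q=(12,7) nearest=3 d=2 new=(12,7) → blocked by [12,16]×[7,14], reject
24. q=(7,25) nearest=2 d=11 new=(7,20) → blocked by [6,9]×[19,22], reject
25. q=(1,21) nearest=2 d=7 new=(1,20) → blocked by [0,4]×[11,18], reject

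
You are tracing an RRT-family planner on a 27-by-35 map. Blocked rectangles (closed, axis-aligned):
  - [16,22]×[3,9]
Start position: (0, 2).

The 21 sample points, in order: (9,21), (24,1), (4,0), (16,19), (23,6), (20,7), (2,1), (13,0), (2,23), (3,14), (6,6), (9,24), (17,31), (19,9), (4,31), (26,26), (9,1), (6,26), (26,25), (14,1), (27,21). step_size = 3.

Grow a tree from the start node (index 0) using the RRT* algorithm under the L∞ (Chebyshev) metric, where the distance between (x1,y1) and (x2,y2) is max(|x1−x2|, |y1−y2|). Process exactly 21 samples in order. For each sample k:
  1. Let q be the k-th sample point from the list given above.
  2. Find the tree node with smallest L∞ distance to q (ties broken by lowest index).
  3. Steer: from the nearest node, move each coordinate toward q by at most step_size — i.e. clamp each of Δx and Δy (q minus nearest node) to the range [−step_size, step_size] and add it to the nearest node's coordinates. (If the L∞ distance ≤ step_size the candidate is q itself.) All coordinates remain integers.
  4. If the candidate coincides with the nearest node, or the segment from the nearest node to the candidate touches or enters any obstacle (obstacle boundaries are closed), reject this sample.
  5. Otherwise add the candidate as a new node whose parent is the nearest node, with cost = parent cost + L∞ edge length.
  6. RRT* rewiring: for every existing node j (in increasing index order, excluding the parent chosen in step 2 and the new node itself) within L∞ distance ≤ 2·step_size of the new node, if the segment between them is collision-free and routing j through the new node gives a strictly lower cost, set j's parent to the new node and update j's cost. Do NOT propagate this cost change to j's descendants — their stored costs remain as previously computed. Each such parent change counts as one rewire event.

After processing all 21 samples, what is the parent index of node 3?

Parent of node 3: 7

1. q=(9,21) nearest=0 d=19 new=(3,5) → add node 1 parent=0 cost=3
2. q=(24,1) nearest=1 d=21 new=(6,2) → add node 2 parent=1 cost=6
3. q=(4,0) nearest=2 d=2 new=(4,0) → add node 3 parent=2 cost=8
4. q=(16,19) nearest=1 d=14 new=(6,8) → add node 4 parent=1 cost=6
5. q=(23,6) nearest=2 d=17 new=(9,5) → add node 5 parent=2 cost=9
6. q=(20,7) nearest=5 d=11 new=(12,7) → add node 6 parent=5 cost=12
7. q=(2,1) nearest=0 d=2 new=(2,1) → add node 7 parent=0 cost=2; rewire 3→7 (4<8)
8. q=(13,0) nearest=5 d=5 new=(12,2) → add node 8 parent=5 cost=12
9. q=(2,23) nearest=4 d=15 new=(3,11) → add node 9 parent=4 cost=9
10. q=(3,14) nearest=9 d=3 new=(3,14) → add node 10 parent=9 cost=12
11. q=(6,6) nearest=4 d=2 new=(6,6) → add node 11 parent=4 cost=8
12. q=(9,24) nearest=10 d=10 new=(6,17) → add node 12 parent=10 cost=15
13. q=(17,31) nearest=12 d=14 new=(9,20) → add node 13 parent=12 cost=18
14. q=(19,9) nearest=6 d=7 new=(15,9) → add node 14 parent=6 cost=15
15. q=(4,31) nearest=13 d=11 new=(6,23) → add node 15 parent=13 cost=21
16. q=(26,26) nearest=13 d=17 new=(12,23) → add node 16 parent=13 cost=21
17. q=(9,1) nearest=2 d=3 new=(9,1) → add node 17 parent=2 cost=9
18. q=(6,26) nearest=15 d=3 new=(6,26) → add node 18 parent=15 cost=24
19. q=(26,25) nearest=16 d=14 new=(15,25) → add node 19 parent=16 cost=24
20. q=(14,1) nearest=8 d=2 new=(14,1) → add node 20 parent=8 cost=14
21. q=(27,21) nearest=14 d=12 new=(18,12) → add node 21 parent=14 cost=18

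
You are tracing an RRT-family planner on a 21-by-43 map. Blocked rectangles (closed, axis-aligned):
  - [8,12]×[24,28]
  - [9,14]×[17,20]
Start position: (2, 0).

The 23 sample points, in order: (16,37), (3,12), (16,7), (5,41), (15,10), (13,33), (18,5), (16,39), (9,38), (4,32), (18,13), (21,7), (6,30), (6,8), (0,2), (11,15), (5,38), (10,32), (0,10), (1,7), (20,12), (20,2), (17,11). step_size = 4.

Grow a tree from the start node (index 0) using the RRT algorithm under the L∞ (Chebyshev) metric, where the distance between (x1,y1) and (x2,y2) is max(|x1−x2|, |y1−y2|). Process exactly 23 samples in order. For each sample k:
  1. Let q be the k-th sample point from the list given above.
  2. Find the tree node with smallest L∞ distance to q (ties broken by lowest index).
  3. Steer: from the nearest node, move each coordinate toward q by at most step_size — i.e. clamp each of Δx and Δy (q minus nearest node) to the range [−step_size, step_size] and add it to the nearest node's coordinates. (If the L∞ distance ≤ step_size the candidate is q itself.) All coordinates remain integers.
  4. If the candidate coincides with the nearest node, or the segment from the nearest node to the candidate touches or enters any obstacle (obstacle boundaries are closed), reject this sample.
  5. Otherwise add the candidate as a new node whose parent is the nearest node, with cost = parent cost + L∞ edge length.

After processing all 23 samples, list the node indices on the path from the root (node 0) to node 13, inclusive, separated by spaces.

1. q=(16,37) nearest=0 d=37 new=(6,4) → add node 1 parent=0 cost=4
2. q=(3,12) nearest=1 d=8 new=(3,8) → add node 2 parent=1 cost=8
3. q=(16,7) nearest=1 d=10 new=(10,7) → add node 3 parent=1 cost=8
4. q=(5,41) nearest=2 d=33 new=(5,12) → add node 4 parent=2 cost=12
5. q=(15,10) nearest=3 d=5 new=(14,10) → add node 5 parent=3 cost=12
6. q=(13,33) nearest=4 d=21 new=(9,16) → add node 6 parent=4 cost=16
7. q=(18,5) nearest=5 d=5 new=(18,6) → add node 7 parent=5 cost=16
8. q=(16,39) nearest=6 d=23 new=(13,20) → blocked by [9,14]×[17,20], reject
9. q=(9,38) nearest=6 d=22 new=(9,20) → blocked by [9,14]×[17,20], reject
10. q=(4,32) nearest=6 d=16 new=(5,20) → add node 8 parent=6 cost=20
11. q=(18,13) nearest=5 d=4 new=(18,13) → add node 9 parent=5 cost=16
12. q=(21,7) nearest=7 d=3 new=(21,7) → add node 10 parent=7 cost=19
13. q=(6,30) nearest=8 d=10 new=(6,24) → add node 11 parent=8 cost=24
14. q=(6,8) nearest=2 d=3 new=(6,8) → add node 12 parent=2 cost=11
15. q=(0,2) nearest=0 d=2 new=(0,2) → add node 13 parent=0 cost=2
16. q=(11,15) nearest=6 d=2 new=(11,15) → add node 14 parent=6 cost=18
17. q=(5,38) nearest=11 d=14 new=(5,28) → add node 15 parent=11 cost=28
18. q=(10,32) nearest=15 d=5 new=(9,32) → add node 16 parent=15 cost=32
19. q=(0,10) nearest=2 d=3 new=(0,10) → add node 17 parent=2 cost=11
20. q=(1,7) nearest=2 d=2 new=(1,7) → add node 18 parent=2 cost=10
21. q=(20,12) nearest=9 d=2 new=(20,12) → add node 19 parent=9 cost=18
22. q=(20,2) nearest=7 d=4 new=(20,2) → add node 20 parent=7 cost=20
23. q=(17,11) nearest=9 d=2 new=(17,11) → add node 21 parent=9 cost=18

Path: 0 13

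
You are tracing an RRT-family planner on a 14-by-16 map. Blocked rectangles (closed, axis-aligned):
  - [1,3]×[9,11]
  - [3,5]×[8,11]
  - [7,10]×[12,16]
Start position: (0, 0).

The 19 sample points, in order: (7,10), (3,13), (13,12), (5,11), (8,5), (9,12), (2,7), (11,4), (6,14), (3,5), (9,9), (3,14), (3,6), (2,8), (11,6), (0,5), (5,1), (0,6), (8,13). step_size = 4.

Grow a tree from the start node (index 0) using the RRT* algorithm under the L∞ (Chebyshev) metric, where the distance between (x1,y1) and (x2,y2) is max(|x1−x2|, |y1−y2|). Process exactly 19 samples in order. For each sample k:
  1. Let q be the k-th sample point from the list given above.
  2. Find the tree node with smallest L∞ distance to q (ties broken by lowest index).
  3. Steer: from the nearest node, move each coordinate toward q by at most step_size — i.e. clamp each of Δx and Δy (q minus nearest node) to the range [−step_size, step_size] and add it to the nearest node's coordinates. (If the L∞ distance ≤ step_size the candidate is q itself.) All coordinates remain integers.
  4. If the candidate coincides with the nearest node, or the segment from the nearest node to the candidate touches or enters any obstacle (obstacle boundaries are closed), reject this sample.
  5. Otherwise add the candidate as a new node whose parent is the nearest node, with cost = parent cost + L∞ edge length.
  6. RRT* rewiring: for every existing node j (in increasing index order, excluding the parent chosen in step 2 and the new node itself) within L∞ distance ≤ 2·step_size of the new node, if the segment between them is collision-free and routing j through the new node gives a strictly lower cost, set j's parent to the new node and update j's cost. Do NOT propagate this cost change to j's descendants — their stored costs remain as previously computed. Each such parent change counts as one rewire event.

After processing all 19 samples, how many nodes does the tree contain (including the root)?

1. q=(7,10) nearest=0 d=10 new=(4,4) → add node 1 parent=0 cost=4
2. q=(3,13) nearest=1 d=9 new=(3,8) → blocked by [3,5]×[8,11], reject
3. q=(13,12) nearest=1 d=9 new=(8,8) → add node 2 parent=1 cost=8
4. q=(5,11) nearest=2 d=3 new=(5,11) → blocked by [3,5]×[8,11], reject
5. q=(8,5) nearest=2 d=3 new=(8,5) → add node 3 parent=2 cost=11
6. q=(9,12) nearest=2 d=4 new=(9,12) → blocked by [7,10]×[12,16], reject
7. q=(2,7) nearest=1 d=3 new=(2,7) → add node 4 parent=1 cost=7
8. q=(11,4) nearest=3 d=3 new=(11,4) → add node 5 parent=3 cost=14
9. q=(6,14) nearest=2 d=6 new=(6,12) → add node 6 parent=2 cost=12
10. q=(3,5) nearest=1 d=1 new=(3,5) → add node 7 parent=1 cost=5; rewire 3→7 (10<11); rewire 5→7 (13<14)
11. q=(9,9) nearest=2 d=1 new=(9,9) → add node 8 parent=2 cost=9
12. q=(3,14) nearest=6 d=3 new=(3,14) → add node 9 parent=6 cost=15
13. q=(3,6) nearest=4 d=1 new=(3,6) → add node 10 parent=4 cost=8
14. q=(2,8) nearest=4 d=1 new=(2,8) → add node 11 parent=4 cost=8
15. q=(11,6) nearest=5 d=2 new=(11,6) → add node 12 parent=5 cost=15
16. q=(0,5) nearest=4 d=2 new=(0,5) → add node 13 parent=4 cost=9
17. q=(5,1) nearest=1 d=3 new=(5,1) → add node 14 parent=1 cost=7; rewire 12→14 (13<15)
18. q=(0,6) nearest=13 d=1 new=(0,6) → add node 15 parent=13 cost=10
19. q=(8,13) nearest=6 d=2 new=(8,13) → blocked by [7,10]×[12,16], reject

Node count: 16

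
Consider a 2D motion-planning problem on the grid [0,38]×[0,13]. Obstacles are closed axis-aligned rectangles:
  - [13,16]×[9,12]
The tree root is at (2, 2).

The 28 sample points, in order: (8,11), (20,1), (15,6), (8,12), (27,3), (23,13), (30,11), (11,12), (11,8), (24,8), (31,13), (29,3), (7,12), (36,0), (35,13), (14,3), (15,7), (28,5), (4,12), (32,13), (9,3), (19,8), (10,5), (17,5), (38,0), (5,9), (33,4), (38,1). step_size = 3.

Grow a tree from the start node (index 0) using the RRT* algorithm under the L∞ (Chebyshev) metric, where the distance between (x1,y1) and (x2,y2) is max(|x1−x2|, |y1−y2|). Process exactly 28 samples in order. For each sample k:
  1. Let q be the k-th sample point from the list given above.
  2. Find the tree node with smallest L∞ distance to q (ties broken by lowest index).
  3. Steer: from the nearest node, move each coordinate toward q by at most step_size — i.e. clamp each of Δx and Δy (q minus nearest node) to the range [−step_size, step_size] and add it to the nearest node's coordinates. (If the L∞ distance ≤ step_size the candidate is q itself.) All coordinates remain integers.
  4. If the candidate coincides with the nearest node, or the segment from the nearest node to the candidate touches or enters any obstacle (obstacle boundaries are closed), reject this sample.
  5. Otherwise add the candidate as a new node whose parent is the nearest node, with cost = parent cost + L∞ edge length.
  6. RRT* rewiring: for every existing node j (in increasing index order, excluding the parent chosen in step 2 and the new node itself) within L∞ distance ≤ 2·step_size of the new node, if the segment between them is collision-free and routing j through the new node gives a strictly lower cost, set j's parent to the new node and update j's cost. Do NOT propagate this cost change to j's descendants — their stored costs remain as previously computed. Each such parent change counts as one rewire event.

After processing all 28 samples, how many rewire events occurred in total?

Rewire events: 1

1. q=(8,11) nearest=0 d=9 new=(5,5) → add node 1 parent=0 cost=3
2. q=(20,1) nearest=1 d=15 new=(8,2) → add node 2 parent=1 cost=6
3. q=(15,6) nearest=2 d=7 new=(11,5) → add node 3 parent=2 cost=9
4. q=(8,12) nearest=1 d=7 new=(8,8) → add node 4 parent=1 cost=6
5. q=(27,3) nearest=3 d=16 new=(14,3) → add node 5 parent=3 cost=12
6. q=(23,13) nearest=5 d=10 new=(17,6) → add node 6 parent=5 cost=15
7. q=(30,11) nearest=6 d=13 new=(20,9) → add node 7 parent=6 cost=18
8. q=(11,12) nearest=4 d=4 new=(11,11) → add node 8 parent=4 cost=9
9. q=(11,8) nearest=3 d=3 new=(11,8) → add node 9 parent=3 cost=12
10. q=(24,8) nearest=7 d=4 new=(23,8) → add node 10 parent=7 cost=21
11. q=(31,13) nearest=10 d=8 new=(26,11) → add node 11 parent=10 cost=24
12. q=(29,3) nearest=10 d=6 new=(26,5) → add node 12 parent=10 cost=24
13. q=(7,12) nearest=4 d=4 new=(7,11) → add node 13 parent=4 cost=9
14. q=(36,0) nearest=12 d=10 new=(29,2) → add node 14 parent=12 cost=27
15. q=(35,13) nearest=11 d=9 new=(29,13) → add node 15 parent=11 cost=27
16. q=(14,3) nearest=5 d=0 → coincident, reject
17. q=(15,7) nearest=6 d=2 new=(15,7) → add node 16 parent=6 cost=17
18. q=(28,5) nearest=12 d=2 new=(28,5) → add node 17 parent=12 cost=26
19. q=(4,12) nearest=13 d=3 new=(4,12) → add node 18 parent=13 cost=12
20. q=(32,13) nearest=15 d=3 new=(32,13) → add node 19 parent=15 cost=30
21. q=(9,3) nearest=2 d=1 new=(9,3) → add node 20 parent=2 cost=7; rewire 16→20 (13<17)
22. q=(19,8) nearest=7 d=1 new=(19,8) → add node 21 parent=7 cost=19
23. q=(10,5) nearest=3 d=1 new=(10,5) → add node 22 parent=3 cost=10
24. q=(17,5) nearest=6 d=1 new=(17,5) → add node 23 parent=6 cost=16
25. q=(38,0) nearest=14 d=9 new=(32,0) → add node 24 parent=14 cost=30
26. q=(5,9) nearest=13 d=2 new=(5,9) → add node 25 parent=13 cost=11
27. q=(33,4) nearest=14 d=4 new=(32,4) → add node 26 parent=14 cost=30
28. q=(38,1) nearest=24 d=6 new=(35,1) → add node 27 parent=24 cost=33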